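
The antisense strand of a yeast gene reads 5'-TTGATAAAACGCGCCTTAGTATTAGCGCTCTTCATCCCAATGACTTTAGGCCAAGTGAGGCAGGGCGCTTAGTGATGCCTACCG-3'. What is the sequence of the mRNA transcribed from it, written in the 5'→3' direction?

RNA polymerase reads the template 3'→5' and synthesizes mRNA 5'→3' by base-pairing (A→U, T→A, G↔C). The complement of the template is AACTATTTTGCGCGGAATCATAATCGCGAGAAGTAGGGTTACTGAAATCCGGTTCACTCCGTCCCGCGAATCACTACGGATGGC; antiparallel, so 5'→3' the coding strand is CGGTAGGCATCACTAAGCGCCCTGCCTCACTTGGCCTAAAGTCATTGGGATGAAGAGCGCTAATACTAAGGCGCGTTTTATCAA. Replace T with U for the mRNA.

5'-CGGUAGGCAUCACUAAGCGCCCUGCCUCACUUGGCCUAAAGUCAUUGGGAUGAAGAGCGCUAAUACUAAGGCGCGUUUUAUCAA-3'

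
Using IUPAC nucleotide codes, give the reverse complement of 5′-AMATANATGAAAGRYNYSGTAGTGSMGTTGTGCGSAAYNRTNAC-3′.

5'-GTNAYNRTTSCGCACAACKSCACTACSRNRYCTTTCATNTATKT-3'

Standard pairs A↔T, G↔C; ambiguity codes pair R↔Y, M↔K, S↔S, N↔N. Complement (TKTATNTACTTTCYRNRSCATCACSKCAACACGCSTTRNYANTG), then reverse for 5'→3'.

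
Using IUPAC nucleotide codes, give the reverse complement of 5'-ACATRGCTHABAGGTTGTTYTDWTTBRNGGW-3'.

Standard pairs A↔T, G↔C; ambiguity codes pair R↔Y, W↔W, B↔V, D↔H, N↔N. Complement (TGTAYCGADTVTCCAACAARAHWAAVYNCCW), then reverse for 5'→3'.

5'-WCCNYVAAWHARAACAACCTVTDAGCYATGT-3'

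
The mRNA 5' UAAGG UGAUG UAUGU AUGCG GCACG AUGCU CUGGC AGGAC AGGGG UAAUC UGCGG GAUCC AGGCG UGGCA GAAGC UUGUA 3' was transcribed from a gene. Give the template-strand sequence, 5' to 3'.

Replace U with T to get the coding DNA strand: TAAGGTGATGTATGTATGCGGCACGATGCTCTGGCAGGACAGGGGTAATCTGCGGGATCCAGGCGTGGCAGAAGCTTGTA. The template strand is its reverse complement (complement ATTCCACTACATACATACGCCGTGCTACGAGACCGTCCTGTCCCCATTAGACGCCCTAGGTCCGCACCGTCTTCGAACAT, then reverse).

5'-TACAAGCTTCTGCCACGCCTGGATCCCGCAGATTACCCCTGTCCTGCCAGAGCATCGTGCCGCATACATACATCACCTTA-3'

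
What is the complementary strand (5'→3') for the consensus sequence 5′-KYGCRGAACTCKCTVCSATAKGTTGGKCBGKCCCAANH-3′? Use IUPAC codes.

5′-DNTTGGGMCVGMCCAACMTATSGBAGMGAGTTCYGCRM-3′

Standard pairs A↔T, G↔C; ambiguity codes pair R↔Y, K↔M, S↔S, B↔V, H↔D, N↔N. Complement (MRCGYCTTGAGMGABGSTATMCAACCMGVCMGGGTTND), then reverse for 5'→3'.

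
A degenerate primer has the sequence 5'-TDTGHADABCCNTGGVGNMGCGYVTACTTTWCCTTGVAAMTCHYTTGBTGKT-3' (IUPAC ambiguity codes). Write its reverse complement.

Standard pairs A↔T, G↔C; ambiguity codes pair Y↔R, M↔K, W↔W, B↔V, D↔H, N↔N. Complement (AHACDTHTVGGNACCBCNKCGCRBATGAAAWGGAACBTTKAGDRAACVACMA), then reverse for 5'→3'.

5'-AMCAVCAARDGAKTTBCAAGGWAAAGTABRCGCKNCBCCANGGVTHTDCAHA-3'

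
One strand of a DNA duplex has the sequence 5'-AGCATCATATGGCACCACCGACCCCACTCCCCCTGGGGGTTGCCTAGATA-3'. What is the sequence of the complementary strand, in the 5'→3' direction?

The complement of AGCATCATATGGCACCACCGACCCCACTCCCCCTGGGGGTTGCCTAGATA is TCGTAGTATACCGTGGTGGCTGGGGTGAGGGGGACCCCCAACGGATCTAT (A↔T, G↔C). DNA strands are antiparallel, so the complementary strand runs 3'→5'; reversing gives the 5'→3' form.

5'-TATCTAGGCAACCCCCAGGGGGAGTGGGGTCGGTGGTGCCATATGATGCT-3'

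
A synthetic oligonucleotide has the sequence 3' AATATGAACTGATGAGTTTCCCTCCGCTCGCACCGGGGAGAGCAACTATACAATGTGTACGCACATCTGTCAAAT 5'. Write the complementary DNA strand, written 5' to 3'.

The strand is given 3'→5', so its complement runs 5'→3' in the same left-to-right order: pair each base A↔T, G↔C.

5'-TTATACTTGACTACTCAAAGGGAGGCGAGCGTGGCCCCTCTCGTTGATATGTTACACATGCGTGTAGACAGTTTA-3'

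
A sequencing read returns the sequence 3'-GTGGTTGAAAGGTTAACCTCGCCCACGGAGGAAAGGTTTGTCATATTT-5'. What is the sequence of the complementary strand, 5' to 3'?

5'-CACCAACTTTCCAATTGGAGCGGGTGCCTCCTTTCCAAACAGTATAAA-3'

The strand is given 3'→5', so its complement runs 5'→3' in the same left-to-right order: pair each base A↔T, G↔C.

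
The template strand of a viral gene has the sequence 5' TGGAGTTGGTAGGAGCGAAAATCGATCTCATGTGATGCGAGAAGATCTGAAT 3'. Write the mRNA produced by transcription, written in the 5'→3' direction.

5′-AUUCAGAUCUUCUCGCAUCACAUGAGAUCGAUUUUCGCUCCUACCAACUCCA-3′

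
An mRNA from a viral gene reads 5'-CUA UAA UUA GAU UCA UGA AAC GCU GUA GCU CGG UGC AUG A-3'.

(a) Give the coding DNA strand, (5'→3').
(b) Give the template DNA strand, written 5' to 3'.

(a) The coding strand matches the mRNA with U→T.
(b) The template strand is the reverse complement of the coding strand.

(a) 5'-CTATAATTAGATTCATGAAACGCTGTAGCTCGGTGCATGA-3'
(b) 5'-TCATGCACCGAGCTACAGCGTTTCATGAATCTAATTATAG-3'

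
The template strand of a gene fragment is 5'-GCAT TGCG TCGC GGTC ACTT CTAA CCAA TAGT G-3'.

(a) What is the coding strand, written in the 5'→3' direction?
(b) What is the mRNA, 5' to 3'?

(a) 5'-CACTATTGGTTAGAAGTGACCGCGACGCAATGC-3'
(b) 5'-CACUAUUGGUUAGAAGUGACCGCGACGCAAUGC-3'

(a) The coding strand is the reverse complement of the template: complement CGTAACGCAGCGCCAGTGAAGATTGGTTATCAC, then reverse.
(b) mRNA has the coding-strand sequence with T→U.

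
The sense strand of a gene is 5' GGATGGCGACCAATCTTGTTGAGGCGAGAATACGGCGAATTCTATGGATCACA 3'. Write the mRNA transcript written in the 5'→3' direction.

5'-GGAUGGCGACCAAUCUUGUUGAGGCGAGAAUACGGCGAAUUCUAUGGAUCACA-3'

mRNA has the coding-strand sequence with U in place of T.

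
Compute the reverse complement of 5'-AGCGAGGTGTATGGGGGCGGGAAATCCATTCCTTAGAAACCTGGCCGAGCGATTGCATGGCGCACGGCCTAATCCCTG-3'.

Reading the sequence 3'→5' and pairing each base (A↔T, G↔C) gives the reverse complement directly.

5'-CAGGGATTAGGCCGTGCGCCATGCAATCGCTCGGCCAGGTTTCTAAGGAATGGATTTCCCGCCCCCATACACCTCGCT-3'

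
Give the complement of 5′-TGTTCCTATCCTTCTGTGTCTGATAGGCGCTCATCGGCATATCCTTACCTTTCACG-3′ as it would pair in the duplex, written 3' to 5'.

3′-ACAAGGATAGGAAGACACAGACTATCCGCGAGTAGCCGTATAGGAATGGAAAGTGC-5′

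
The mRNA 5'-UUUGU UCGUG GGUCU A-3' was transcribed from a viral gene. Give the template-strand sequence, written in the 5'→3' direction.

Replace U with T to get the coding DNA strand: TTTGTTCGTGGGTCTA. The template strand is its reverse complement (complement AAACAAGCACCCAGAT, then reverse).

5′-TAGACCCACGAACAAA-3′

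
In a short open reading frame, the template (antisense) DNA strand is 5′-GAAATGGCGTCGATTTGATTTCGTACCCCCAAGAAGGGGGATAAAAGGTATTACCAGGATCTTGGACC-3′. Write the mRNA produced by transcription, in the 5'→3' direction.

The mRNA has the sequence of the coding strand (reverse complement of the template) with T→U. Reverse complement of GAAATGGCGTCGATTTGATTTCGTACCCCCAAGAAGGGGGATAAAAGGTATTACCAGGATCTTGGACC is GGTCCAAGATCCTGGTAATACCTTTTATCCCCCTTCTTGGGGGTACGAAATCAAATCGACGCCATTTC; then T→U.

5′-GGUCCAAGAUCCUGGUAAUACCUUUUAUCCCCCUUCUUGGGGGUACGAAAUCAAAUCGACGCCAUUUC-3′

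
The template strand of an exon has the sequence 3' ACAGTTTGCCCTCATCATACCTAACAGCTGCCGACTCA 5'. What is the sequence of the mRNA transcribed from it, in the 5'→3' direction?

5'-UGUCAAACGGGAGUAGUAUGGAUUGUCGACGGCUGAGU-3'

Reading the template 3'→5' as shown, RNA polymerase pairs each base (A→U, T→A, G↔C) to build mRNA 5'→3' directly.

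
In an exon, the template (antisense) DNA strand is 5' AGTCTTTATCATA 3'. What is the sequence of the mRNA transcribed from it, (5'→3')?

5'-UAUGAUAAAGACU-3'

RNA polymerase reads the template 3'→5' and synthesizes mRNA 5'→3' by base-pairing (A→U, T→A, G↔C). The complement of the template is TCAGAAATAGTAT; antiparallel, so 5'→3' the coding strand is TATGATAAAGACT. Replace T with U for the mRNA.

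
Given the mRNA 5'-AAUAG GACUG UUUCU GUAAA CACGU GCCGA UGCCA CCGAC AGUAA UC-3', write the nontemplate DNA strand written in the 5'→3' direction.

The coding DNA strand has the same 5'→3' sequence as the mRNA with U replaced by T.

5'-AATAGGACTGTTTCTGTAAACACGTGCCGATGCCACCGACAGTAATC-3'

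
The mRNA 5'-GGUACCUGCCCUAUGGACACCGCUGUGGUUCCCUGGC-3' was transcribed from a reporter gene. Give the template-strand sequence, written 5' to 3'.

5'-GCCAGGGAACCACAGCGGTGTCCATAGGGCAGGTACC-3'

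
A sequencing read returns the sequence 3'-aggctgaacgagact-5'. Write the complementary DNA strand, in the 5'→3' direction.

The strand is given 3'→5', so its complement runs 5'→3' in the same left-to-right order: pair each base A↔T, G↔C.

5′-TCCGACTTGCTCTGA-3′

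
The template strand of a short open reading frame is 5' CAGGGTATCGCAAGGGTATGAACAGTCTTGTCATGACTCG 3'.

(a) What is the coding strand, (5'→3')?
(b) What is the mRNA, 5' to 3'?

(a) 5'-CGAGTCATGACAAGACTGTTCATACCCTTGCGATACCCTG-3'
(b) 5'-CGAGUCAUGACAAGACUGUUCAUACCCUUGCGAUACCCUG-3'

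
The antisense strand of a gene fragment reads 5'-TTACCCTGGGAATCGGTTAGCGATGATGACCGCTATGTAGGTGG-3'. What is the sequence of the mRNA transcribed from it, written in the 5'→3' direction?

RNA polymerase reads the template 3'→5' and synthesizes mRNA 5'→3' by base-pairing (A→U, T→A, G↔C). The complement of the template is AATGGGACCCTTAGCCAATCGCTACTACTGGCGATACATCCACC; antiparallel, so 5'→3' the coding strand is CCACCTACATAGCGGTCATCATCGCTAACCGATTCCCAGGGTAA. Replace T with U for the mRNA.

5'-CCACCUACAUAGCGGUCAUCAUCGCUAACCGAUUCCCAGGGUAA-3'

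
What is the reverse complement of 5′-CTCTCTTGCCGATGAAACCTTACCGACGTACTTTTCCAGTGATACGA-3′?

5'-TCGTATCACTGGAAAAGTACGTCGGTAAGGTTTCATCGGCAAGAGAG-3'

Reading the sequence 3'→5' and pairing each base (A↔T, G↔C) gives the reverse complement directly.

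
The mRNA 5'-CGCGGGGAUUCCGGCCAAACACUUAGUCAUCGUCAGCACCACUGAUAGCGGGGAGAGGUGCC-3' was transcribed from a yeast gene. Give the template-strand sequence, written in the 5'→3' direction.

Replace U with T to get the coding DNA strand: CGCGGGGATTCCGGCCAAACACTTAGTCATCGTCAGCACCACTGATAGCGGGGAGAGGTGCC. The template strand is its reverse complement (complement GCGCCCCTAAGGCCGGTTTGTGAATCAGTAGCAGTCGTGGTGACTATCGCCCCTCTCCACGG, then reverse).

5'-GGCACCTCTCCCCGCTATCAGTGGTGCTGACGATGACTAAGTGTTTGGCCGGAATCCCCGCG-3'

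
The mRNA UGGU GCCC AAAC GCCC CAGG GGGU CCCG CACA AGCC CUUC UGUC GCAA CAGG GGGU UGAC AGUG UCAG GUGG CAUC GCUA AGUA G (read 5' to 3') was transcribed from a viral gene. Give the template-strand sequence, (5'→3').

5'-CTACTTAGCGATGCCACCTGACACTGTCAACCCCCTGTTGCGACAGAAGGGCTTGTGCGGGACCCCCTGGGGCGTTTGGGCACCA-3'

Replace U with T to get the coding DNA strand: TGGTGCCCAAACGCCCCAGGGGGTCCCGCACAAGCCCTTCTGTCGCAACAGGGGGTTGACAGTGTCAGGTGGCATCGCTAAGTAG. The template strand is its reverse complement (complement ACCACGGGTTTGCGGGGTCCCCCAGGGCGTGTTCGGGAAGACAGCGTTGTCCCCCAACTGTCACAGTCCACCGTAGCGATTCATC, then reverse).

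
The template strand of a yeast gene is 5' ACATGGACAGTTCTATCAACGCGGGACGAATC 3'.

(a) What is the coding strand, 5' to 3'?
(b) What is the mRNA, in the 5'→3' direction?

(a) 5'-GATTCGTCCCGCGTTGATAGAACTGTCCATGT-3'
(b) 5'-GAUUCGUCCCGCGUUGAUAGAACUGUCCAUGU-3'

(a) The coding strand is the reverse complement of the template: complement TGTACCTGTCAAGATAGTTGCGCCCTGCTTAG, then reverse.
(b) mRNA has the coding-strand sequence with T→U.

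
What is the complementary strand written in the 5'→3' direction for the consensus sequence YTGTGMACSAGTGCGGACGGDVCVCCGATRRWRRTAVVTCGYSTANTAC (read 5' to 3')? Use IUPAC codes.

5'-GTANTASRCGABBTAYYWYYATCGGBGBHCCGTCCGCACTSGTKCACAR-3'

Standard pairs A↔T, G↔C; ambiguity codes pair R↔Y, M↔K, W↔W, S↔S, D↔H, V↔B, N↔N. Complement (RACACKTGSTCACGCCTGCCHBGBGGCTAYYWYYATBBAGCRSATNATG), then reverse for 5'→3'.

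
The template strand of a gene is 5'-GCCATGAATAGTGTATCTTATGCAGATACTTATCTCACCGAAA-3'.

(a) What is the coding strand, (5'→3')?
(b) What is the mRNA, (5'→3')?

(a) The coding strand is the reverse complement of the template: complement CGGTACTTATCACATAGAATACGTCTATGAATAGAGTGGCTTT, then reverse.
(b) mRNA has the coding-strand sequence with T→U.

(a) 5'-TTTCGGTGAGATAAGTATCTGCATAAGATACACTATTCATGGC-3'
(b) 5'-UUUCGGUGAGAUAAGUAUCUGCAUAAGAUACACUAUUCAUGGC-3'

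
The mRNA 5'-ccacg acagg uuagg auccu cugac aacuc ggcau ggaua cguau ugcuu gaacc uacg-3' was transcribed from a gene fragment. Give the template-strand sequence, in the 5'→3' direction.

5'-CGTAGGTTCAAGCAATACGTATCCATGCCGAGTTGTCAGAGGATCCTAACCTGTCGTGG-3'

Replace U with T to get the coding DNA strand: CCACGACAGGTTAGGATCCTCTGACAACTCGGCATGGATACGTATTGCTTGAACCTACG. The template strand is its reverse complement (complement GGTGCTGTCCAATCCTAGGAGACTGTTGAGCCGTACCTATGCATAACGAACTTGGATGC, then reverse).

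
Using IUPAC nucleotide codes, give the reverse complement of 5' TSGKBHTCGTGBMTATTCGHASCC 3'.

5'-GGSTDCGAATAKVCACGADVMCSA-3'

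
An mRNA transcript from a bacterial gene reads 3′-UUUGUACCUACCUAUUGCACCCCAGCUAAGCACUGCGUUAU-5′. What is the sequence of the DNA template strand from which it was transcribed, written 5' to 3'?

5′-AAACATGGATGGATAACGTGGGGTCGATTCGTGACGCAATA-3′

Written 5'→3' the mRNA is UAUUGCGUCACGAAUCGACCCCACGUUAUCCAUCCAUGUUU, so the coding DNA strand is TATTGCGTCACGAATCGACCCCACGTTATCCATCCATGTTT. The template is its reverse complement.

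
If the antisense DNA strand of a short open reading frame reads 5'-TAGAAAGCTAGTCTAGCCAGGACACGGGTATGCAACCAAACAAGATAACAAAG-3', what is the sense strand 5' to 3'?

The coding strand is complementary and antiparallel to the template: take the complement (A↔T, G↔C) and reverse.

5'-CTTTGTTATCTTGTTTGGTTGCATACCCGTGTCCTGGCTAGACTAGCTTTCTA-3'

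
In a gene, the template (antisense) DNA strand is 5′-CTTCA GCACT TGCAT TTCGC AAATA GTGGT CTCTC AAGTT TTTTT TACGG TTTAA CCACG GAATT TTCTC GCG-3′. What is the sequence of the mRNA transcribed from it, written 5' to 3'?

5'-CGCGAGAAAAUUCCGUGGUUAAACCGUAAAAAAAACUUGAGAGACCACUAUUUGCGAAAUGCAAGUGCUGAAG-3'

The mRNA has the sequence of the coding strand (reverse complement of the template) with T→U. Reverse complement of CTTCAGCACTTGCATTTCGCAAATAGTGGTCTCTCAAGTTTTTTTTACGGTTTAACCACGGAATTTTCTCGCG is CGCGAGAAAATTCCGTGGTTAAACCGTAAAAAAAACTTGAGAGACCACTATTTGCGAAATGCAAGTGCTGAAG; then T→U.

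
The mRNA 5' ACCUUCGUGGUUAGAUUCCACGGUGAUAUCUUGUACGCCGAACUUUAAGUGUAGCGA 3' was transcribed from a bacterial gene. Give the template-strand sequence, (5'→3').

Replace U with T to get the coding DNA strand: ACCTTCGTGGTTAGATTCCACGGTGATATCTTGTACGCCGAACTTTAAGTGTAGCGA. The template strand is its reverse complement (complement TGGAAGCACCAATCTAAGGTGCCACTATAGAACATGCGGCTTGAAATTCACATCGCT, then reverse).

5'-TCGCTACACTTAAAGTTCGGCGTACAAGATATCACCGTGGAATCTAACCACGAAGGT-3'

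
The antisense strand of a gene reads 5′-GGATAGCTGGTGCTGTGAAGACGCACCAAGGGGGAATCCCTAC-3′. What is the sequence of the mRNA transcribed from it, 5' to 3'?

The mRNA has the sequence of the coding strand (reverse complement of the template) with T→U. Reverse complement of GGATAGCTGGTGCTGTGAAGACGCACCAAGGGGGAATCCCTAC is GTAGGGATTCCCCCTTGGTGCGTCTTCACAGCACCAGCTATCC; then T→U.

5'-GUAGGGAUUCCCCCUUGGUGCGUCUUCACAGCACCAGCUAUCC-3'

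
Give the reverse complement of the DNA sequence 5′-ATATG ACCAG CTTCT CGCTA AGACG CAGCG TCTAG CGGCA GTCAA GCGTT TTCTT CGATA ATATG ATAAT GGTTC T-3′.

Reading the sequence 3'→5' and pairing each base (A↔T, G↔C) gives the reverse complement directly.

5'-AGAACCATTATCATATTATCGAAGAAAACGCTTGACTGCCGCTAGACGCTGCGTCTTAGCGAGAAGCTGGTCATAT-3'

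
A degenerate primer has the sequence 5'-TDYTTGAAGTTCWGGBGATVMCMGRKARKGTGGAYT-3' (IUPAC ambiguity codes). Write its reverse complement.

5'-ARTCCACMYTMYCKGKBATCVCCWGAACTTCAARHA-3'

Standard pairs A↔T, G↔C; ambiguity codes pair R↔Y, M↔K, W↔W, B↔V, D↔H. Complement (AHRAACTTCAAGWCCVCTABKGKCYMTYMCACCTRA), then reverse for 5'→3'.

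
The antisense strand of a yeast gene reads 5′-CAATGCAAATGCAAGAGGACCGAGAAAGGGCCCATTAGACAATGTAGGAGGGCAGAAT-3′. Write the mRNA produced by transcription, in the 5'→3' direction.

5'-AUUCUGCCCUCCUACAUUGUCUAAUGGGCCCUUUCUCGGUCCUCUUGCAUUUGCAUUG-3'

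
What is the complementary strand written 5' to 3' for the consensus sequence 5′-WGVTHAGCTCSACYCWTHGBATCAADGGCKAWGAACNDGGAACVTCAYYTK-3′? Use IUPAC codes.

5'-MARRTGABGTTCCHNGTTCWTMGCCHTTGATVCDAWGRGTSGAGCTDABCW-3'

Standard pairs A↔T, G↔C; ambiguity codes pair Y↔R, K↔M, W↔W, S↔S, B↔V, D↔H, N↔N. Complement (WCBADTCGAGSTGRGWADCVTAGTTHCCGMTWCTTGNHCCTTGBAGTRRAM), then reverse for 5'→3'.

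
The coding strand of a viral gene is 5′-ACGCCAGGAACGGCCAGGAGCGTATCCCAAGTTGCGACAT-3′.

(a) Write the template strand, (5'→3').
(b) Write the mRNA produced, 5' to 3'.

(a) The template strand is the reverse complement of the coding strand: complement TGCGGTCCTTGCCGGTCCTCGCATAGGGTTCAACGCTGTA, then reverse.
(b) mRNA matches the coding strand with T→U.

(a) 5'-ATGTCGCAACTTGGGATACGCTCCTGGCCGTTCCTGGCGT-3'
(b) 5′-ACGCCAGGAACGGCCAGGAGCGUAUCCCAAGUUGCGACAU-3′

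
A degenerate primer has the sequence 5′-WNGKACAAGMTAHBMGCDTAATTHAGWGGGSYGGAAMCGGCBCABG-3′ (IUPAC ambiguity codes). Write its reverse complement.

5'-CVTGVGCCGKTTCCRSCCCWCTDAATTAHGCKVDTAKCTTGTMCNW-3'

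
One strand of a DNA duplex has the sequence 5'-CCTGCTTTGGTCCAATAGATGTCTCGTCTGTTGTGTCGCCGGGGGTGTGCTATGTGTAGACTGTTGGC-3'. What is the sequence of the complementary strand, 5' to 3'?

Pairing A↔T and G↔C gives GGACGAAACCAGGTTATCTACAGAGCAGACAACACAGCGGCCCCCACACGATACACATCTGACAACCG, running 3'→5'. Reverse for the 5'→3' convention.

5'-GCCAACAGTCTACACATAGCACACCCCCGGCGACACAACAGACGAGACATCTATTGGACCAAAGCAGG-3'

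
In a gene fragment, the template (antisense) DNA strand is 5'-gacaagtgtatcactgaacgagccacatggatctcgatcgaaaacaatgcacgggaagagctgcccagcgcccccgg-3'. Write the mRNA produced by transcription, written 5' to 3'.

5′-CCGGGGGCGCUGGGCAGCUCUUCCCGUGCAUUGUUUUCGAUCGAGAUCCAUGUGGCUCGUUCAGUGAUACACUUGUC-3′

The mRNA has the sequence of the coding strand (reverse complement of the template) with T→U. Reverse complement of GACAAGTGTATCACTGAACGAGCCACATGGATCTCGATCGAAAACAATGCACGGGAAGAGCTGCCCAGCGCCCCCGG is CCGGGGGCGCTGGGCAGCTCTTCCCGTGCATTGTTTTCGATCGAGATCCATGTGGCTCGTTCAGTGATACACTTGTC; then T→U.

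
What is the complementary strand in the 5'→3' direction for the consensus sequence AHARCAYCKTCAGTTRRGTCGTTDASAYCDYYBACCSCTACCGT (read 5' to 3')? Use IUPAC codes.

Standard pairs A↔T, G↔C; ambiguity codes pair R↔Y, K↔M, S↔S, B↔V, D↔H. Complement (TDTYGTRGMAGTCAAYYCAGCAAHTSTRGHRRVTGGSGATGGCA), then reverse for 5'→3'.

5'-ACGGTAGSGGTVRRHGRTSTHAACGACYYAACTGAMGRTGYTDT-3'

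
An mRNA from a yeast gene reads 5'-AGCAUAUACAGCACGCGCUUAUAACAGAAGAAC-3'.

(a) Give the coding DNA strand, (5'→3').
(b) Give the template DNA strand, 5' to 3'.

(a) 5'-AGCATATACAGCACGCGCTTATAACAGAAGAAC-3'
(b) 5'-GTTCTTCTGTTATAAGCGCGTGCTGTATATGCT-3'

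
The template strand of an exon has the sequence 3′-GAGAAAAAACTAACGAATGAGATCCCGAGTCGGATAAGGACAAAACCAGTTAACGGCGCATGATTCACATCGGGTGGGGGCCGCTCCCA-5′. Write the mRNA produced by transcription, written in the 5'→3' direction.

5'-CUCUUUUUUGAUUGCUUACUCUAGGGCUCAGCCUAUUCCUGUUUUGGUCAAUUGCCGCGUACUAAGUGUAGCCCACCCCCGGCGAGGGU-3'

Reading the template 3'→5' as shown, RNA polymerase pairs each base (A→U, T→A, G↔C) to build mRNA 5'→3' directly.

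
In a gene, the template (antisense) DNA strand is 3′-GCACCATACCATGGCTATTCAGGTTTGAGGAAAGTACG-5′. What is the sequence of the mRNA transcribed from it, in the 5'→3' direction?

Reading the template 3'→5' as shown, RNA polymerase pairs each base (A→U, T→A, G↔C) to build mRNA 5'→3' directly.

5'-CGUGGUAUGGUACCGAUAAGUCCAAACUCCUUUCAUGC-3'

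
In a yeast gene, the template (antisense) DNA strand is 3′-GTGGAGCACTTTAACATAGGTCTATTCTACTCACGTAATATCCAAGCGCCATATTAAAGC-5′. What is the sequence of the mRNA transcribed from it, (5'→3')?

5′-CACCUCGUGAAAUUGUAUCCAGAUAAGAUGAGUGCAUUAUAGGUUCGCGGUAUAAUUUCG-3′

Reading the template 3'→5' as shown, RNA polymerase pairs each base (A→U, T→A, G↔C) to build mRNA 5'→3' directly.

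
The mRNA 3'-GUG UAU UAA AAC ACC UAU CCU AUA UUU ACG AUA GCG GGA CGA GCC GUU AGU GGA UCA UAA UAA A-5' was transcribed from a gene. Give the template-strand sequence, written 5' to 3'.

5'-CACATAATTTTGTGGATAGGATATAAATGCTATCGCCCTGCTCGGCAATCACCTAGTATTATTT-3'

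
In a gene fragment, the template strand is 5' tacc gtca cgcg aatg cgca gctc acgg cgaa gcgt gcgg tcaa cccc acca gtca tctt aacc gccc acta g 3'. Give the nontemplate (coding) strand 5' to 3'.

5′-CTAGTGGGCGGTTAAGATGACTGGTGGGGTTGACCGCACGCTTCGCCGTGAGCTGCGCATTCGCGTGACGGTA-3′

The coding strand is complementary and antiparallel to the template: take the complement (A↔T, G↔C) and reverse.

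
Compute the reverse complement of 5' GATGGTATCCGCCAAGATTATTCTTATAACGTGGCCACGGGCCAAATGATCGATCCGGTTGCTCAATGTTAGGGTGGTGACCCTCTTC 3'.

Reading the sequence 3'→5' and pairing each base (A↔T, G↔C) gives the reverse complement directly.

5'-GAAGAGGGTCACCACCCTAACATTGAGCAACCGGATCGATCATTTGGCCCGTGGCCACGTTATAAGAATAATCTTGGCGGATACCATC-3'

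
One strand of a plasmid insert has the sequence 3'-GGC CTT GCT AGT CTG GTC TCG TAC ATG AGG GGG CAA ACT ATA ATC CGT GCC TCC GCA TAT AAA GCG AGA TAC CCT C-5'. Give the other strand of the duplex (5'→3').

The strand is given 3'→5', so its complement runs 5'→3' in the same left-to-right order: pair each base A↔T, G↔C.

5'-CCGGAACGATCAGACCAGAGCATGTACTCCCCCGTTTGATATTAGGCACGGAGGCGTATATTTCGCTCTATGGGAG-3'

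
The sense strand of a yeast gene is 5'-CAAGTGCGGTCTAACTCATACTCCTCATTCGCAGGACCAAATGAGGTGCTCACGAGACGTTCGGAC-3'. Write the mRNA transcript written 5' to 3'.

5'-CAAGUGCGGUCUAACUCAUACUCCUCAUUCGCAGGACCAAAUGAGGUGCUCACGAGACGUUCGGAC-3'

The mRNA is synthesized from the template strand, so it matches the coding strand with T replaced by U.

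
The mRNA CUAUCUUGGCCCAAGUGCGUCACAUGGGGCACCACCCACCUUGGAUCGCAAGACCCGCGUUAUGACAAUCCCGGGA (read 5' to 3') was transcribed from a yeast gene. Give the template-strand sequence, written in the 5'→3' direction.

Replace U with T to get the coding DNA strand: CTATCTTGGCCCAAGTGCGTCACATGGGGCACCACCCACCTTGGATCGCAAGACCCGCGTTATGACAATCCCGGGA. The template strand is its reverse complement (complement GATAGAACCGGGTTCACGCAGTGTACCCCGTGGTGGGTGGAACCTAGCGTTCTGGGCGCAATACTGTTAGGGCCCT, then reverse).

5′-TCCCGGGATTGTCATAACGCGGGTCTTGCGATCCAAGGTGGGTGGTGCCCCATGTGACGCACTTGGGCCAAGATAG-3′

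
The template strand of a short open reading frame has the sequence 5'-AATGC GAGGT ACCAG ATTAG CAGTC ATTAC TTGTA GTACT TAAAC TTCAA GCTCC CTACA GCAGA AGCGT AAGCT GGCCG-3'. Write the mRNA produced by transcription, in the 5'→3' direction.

The mRNA has the sequence of the coding strand (reverse complement of the template) with T→U. Reverse complement of AATGCGAGGTACCAGATTAGCAGTCATTACTTGTAGTACTTAAACTTCAAGCTCCCTACAGCAGAAGCGTAAGCTGGCCG is CGGCCAGCTTACGCTTCTGCTGTAGGGAGCTTGAAGTTTAAGTACTACAAGTAATGACTGCTAATCTGGTACCTCGCATT; then T→U.

5'-CGGCCAGCUUACGCUUCUGCUGUAGGGAGCUUGAAGUUUAAGUACUACAAGUAAUGACUGCUAAUCUGGUACCUCGCAUU-3'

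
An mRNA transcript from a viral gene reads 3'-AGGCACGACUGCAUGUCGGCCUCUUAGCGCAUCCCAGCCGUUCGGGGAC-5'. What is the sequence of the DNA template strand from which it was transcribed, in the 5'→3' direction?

5'-TCCGTGCTGACGTACAGCCGGAGAATCGCGTAGGGTCGGCAAGCCCCTG-3'

Written 5'→3' the mRNA is CAGGGGCUUGCCGACCCUACGCGAUUCUCCGGCUGUACGUCAGCACGGA, so the coding DNA strand is CAGGGGCTTGCCGACCCTACGCGATTCTCCGGCTGTACGTCAGCACGGA. The template is its reverse complement.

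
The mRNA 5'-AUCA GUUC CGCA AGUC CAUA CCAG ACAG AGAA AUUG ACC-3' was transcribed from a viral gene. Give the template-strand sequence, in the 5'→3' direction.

Replace U with T to get the coding DNA strand: ATCAGTTCCGCAAGTCCATACCAGACAGAGAAATTGACC. The template strand is its reverse complement (complement TAGTCAAGGCGTTCAGGTATGGTCTGTCTCTTTAACTGG, then reverse).

5'-GGTCAATTTCTCTGTCTGGTATGGACTTGCGGAACTGAT-3'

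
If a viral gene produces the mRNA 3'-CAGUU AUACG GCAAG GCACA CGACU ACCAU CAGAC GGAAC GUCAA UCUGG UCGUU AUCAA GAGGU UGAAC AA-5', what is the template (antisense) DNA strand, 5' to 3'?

5'-GTCAATATGCCGTTCCGTGTGCTGATGGTAGTCTGCCTTGCAGTTAGACCAGCAATAGTTCTCCAACTTGTT-3'

Written 5'→3' the mRNA is AACAAGUUGGAGAACUAUUGCUGGUCUAACUGCAAGGCAGACUACCAUCAGCACACGGAACGGCAUAUUGAC, so the coding DNA strand is AACAAGTTGGAGAACTATTGCTGGTCTAACTGCAAGGCAGACTACCATCAGCACACGGAACGGCATATTGAC. The template is its reverse complement.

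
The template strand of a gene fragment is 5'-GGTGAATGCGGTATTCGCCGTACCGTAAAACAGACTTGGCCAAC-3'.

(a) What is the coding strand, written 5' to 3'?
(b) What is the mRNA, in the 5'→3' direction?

(a) 5'-GTTGGCCAAGTCTGTTTTACGGTACGGCGAATACCGCATTCACC-3'
(b) 5′-GUUGGCCAAGUCUGUUUUACGGUACGGCGAAUACCGCAUUCACC-3′

(a) The coding strand is the reverse complement of the template: complement CCACTTACGCCATAAGCGGCATGGCATTTTGTCTGAACCGGTTG, then reverse.
(b) mRNA has the coding-strand sequence with T→U.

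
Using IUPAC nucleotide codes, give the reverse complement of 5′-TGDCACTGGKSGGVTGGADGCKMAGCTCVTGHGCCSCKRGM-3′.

5'-KCYMGSGGCDCABGAGCTKMGCHTCCABCCSMCCAGTGHCA-3'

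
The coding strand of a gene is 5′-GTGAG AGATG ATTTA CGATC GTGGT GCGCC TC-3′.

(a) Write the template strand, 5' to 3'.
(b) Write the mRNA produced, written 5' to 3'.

(a) 5'-GAGGCGCACCACGATCGTAAATCATCTCTCAC-3'
(b) 5'-GUGAGAGAUGAUUUACGAUCGUGGUGCGCCUC-3'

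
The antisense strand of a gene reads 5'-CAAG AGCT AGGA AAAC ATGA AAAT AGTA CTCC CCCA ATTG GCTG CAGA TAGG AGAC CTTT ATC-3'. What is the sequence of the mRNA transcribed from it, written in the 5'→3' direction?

The mRNA has the sequence of the coding strand (reverse complement of the template) with T→U. Reverse complement of CAAGAGCTAGGAAAACATGAAAATAGTACTCCCCCAATTGGCTGCAGATAGGAGACCTTTATC is GATAAAGGTCTCCTATCTGCAGCCAATTGGGGGAGTACTATTTTCATGTTTTCCTAGCTCTTG; then T→U.

5'-GAUAAAGGUCUCCUAUCUGCAGCCAAUUGGGGGAGUACUAUUUUCAUGUUUUCCUAGCUCUUG-3'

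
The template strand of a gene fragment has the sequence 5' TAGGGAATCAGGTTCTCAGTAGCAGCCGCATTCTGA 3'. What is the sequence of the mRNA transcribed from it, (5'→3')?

RNA polymerase reads the template 3'→5' and synthesizes mRNA 5'→3' by base-pairing (A→U, T→A, G↔C). The complement of the template is ATCCCTTAGTCCAAGAGTCATCGTCGGCGTAAGACT; antiparallel, so 5'→3' the coding strand is TCAGAATGCGGCTGCTACTGAGAACCTGATTCCCTA. Replace T with U for the mRNA.

5′-UCAGAAUGCGGCUGCUACUGAGAACCUGAUUCCCUA-3′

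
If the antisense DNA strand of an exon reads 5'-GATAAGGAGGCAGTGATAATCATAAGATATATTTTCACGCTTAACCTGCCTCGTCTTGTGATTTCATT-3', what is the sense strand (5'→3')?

5′-AATGAAATCACAAGACGAGGCAGGTTAAGCGTGAAAATATATCTTATGATTATCACTGCCTCCTTATC-3′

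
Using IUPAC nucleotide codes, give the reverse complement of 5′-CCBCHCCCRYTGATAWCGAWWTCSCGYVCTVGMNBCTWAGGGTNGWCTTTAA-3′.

5'-TTAAAGWCNACCCTWAGVNKCBAGBRCGSGAWWTCGWTATCARYGGGDGVGG-3'

Standard pairs A↔T, G↔C; ambiguity codes pair R↔Y, M↔K, W↔W, S↔S, B↔V, H↔D, N↔N. Complement (GGVGDGGGYRACTATWGCTWWAGSGCRBGABCKNVGAWTCCCANCWGAAATT), then reverse for 5'→3'.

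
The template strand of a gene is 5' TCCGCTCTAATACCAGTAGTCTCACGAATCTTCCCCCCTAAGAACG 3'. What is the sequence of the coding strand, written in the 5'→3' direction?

The coding strand is complementary and antiparallel to the template: take the complement (A↔T, G↔C) and reverse.

5'-CGTTCTTAGGGGGGAAGATTCGTGAGACTACTGGTATTAGAGCGGA-3'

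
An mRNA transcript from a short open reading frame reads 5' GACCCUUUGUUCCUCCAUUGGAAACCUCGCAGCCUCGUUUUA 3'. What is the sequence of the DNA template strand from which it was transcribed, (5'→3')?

5'-TAAAACGAGGCTGCGAGGTTTCCAATGGAGGAACAAAGGGTC-3'

Replace U with T to get the coding DNA strand: GACCCTTTGTTCCTCCATTGGAAACCTCGCAGCCTCGTTTTA. The template strand is its reverse complement (complement CTGGGAAACAAGGAGGTAACCTTTGGAGCGTCGGAGCAAAAT, then reverse).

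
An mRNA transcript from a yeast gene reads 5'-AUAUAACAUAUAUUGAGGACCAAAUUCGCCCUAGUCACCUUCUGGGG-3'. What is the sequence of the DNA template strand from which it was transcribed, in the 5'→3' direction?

5'-CCCCAGAAGGTGACTAGGGCGAATTTGGTCCTCAATATATGTTATAT-3'

Replace U with T to get the coding DNA strand: ATATAACATATATTGAGGACCAAATTCGCCCTAGTCACCTTCTGGGG. The template strand is its reverse complement (complement TATATTGTATATAACTCCTGGTTTAAGCGGGATCAGTGGAAGACCCC, then reverse).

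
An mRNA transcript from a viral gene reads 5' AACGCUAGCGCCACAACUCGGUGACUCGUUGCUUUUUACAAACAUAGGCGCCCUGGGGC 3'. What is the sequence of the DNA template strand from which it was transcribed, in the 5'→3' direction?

5'-GCCCCAGGGCGCCTATGTTTGTAAAAAGCAACGAGTCACCGAGTTGTGGCGCTAGCGTT-3'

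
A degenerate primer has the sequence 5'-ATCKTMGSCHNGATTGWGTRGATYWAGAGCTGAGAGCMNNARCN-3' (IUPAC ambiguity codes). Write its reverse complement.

Standard pairs A↔T, G↔C; ambiguity codes pair R↔Y, M↔K, W↔W, S↔S, H↔D, N↔N. Complement (TAGMAKCSGDNCTAACWCAYCTARWTCTCGACTCTCGKNNTYGN), then reverse for 5'→3'.

5'-NGYTNNKGCTCTCAGCTCTWRATCYACWCAATCNDGSCKAMGAT-3'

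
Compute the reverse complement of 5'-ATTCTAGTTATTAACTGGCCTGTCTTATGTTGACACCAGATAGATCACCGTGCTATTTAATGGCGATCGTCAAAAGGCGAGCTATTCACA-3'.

Reading the sequence 3'→5' and pairing each base (A↔T, G↔C) gives the reverse complement directly.

5'-TGTGAATAGCTCGCCTTTTGACGATCGCCATTAAATAGCACGGTGATCTATCTGGTGTCAACATAAGACAGGCCAGTTAATAACTAGAAT-3'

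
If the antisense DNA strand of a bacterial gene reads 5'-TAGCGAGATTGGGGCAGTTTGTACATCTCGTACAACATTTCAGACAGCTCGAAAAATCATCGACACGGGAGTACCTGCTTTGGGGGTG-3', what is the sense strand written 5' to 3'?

The coding strand is complementary and antiparallel to the template: take the complement (A↔T, G↔C) and reverse.

5′-CACCCCCAAAGCAGGTACTCCCGTGTCGATGATTTTTCGAGCTGTCTGAAATGTTGTACGAGATGTACAAACTGCCCCAATCTCGCTA-3′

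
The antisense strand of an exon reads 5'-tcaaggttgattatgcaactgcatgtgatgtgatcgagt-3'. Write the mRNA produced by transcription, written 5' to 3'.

5′-ACUCGAUCACAUCACAUGCAGUUGCAUAAUCAACCUUGA-3′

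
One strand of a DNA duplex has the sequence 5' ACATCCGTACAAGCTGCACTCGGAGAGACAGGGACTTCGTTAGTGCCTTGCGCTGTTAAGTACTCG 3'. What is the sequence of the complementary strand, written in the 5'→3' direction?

Pairing A↔T and G↔C gives TGTAGGCATGTTCGACGTGAGCCTCTCTGTCCCTGAAGCAATCACGGAACGCGACAATTCATGAGC, running 3'→5'. Reverse for the 5'→3' convention.

5′-CGAGTACTTAACAGCGCAAGGCACTAACGAAGTCCCTGTCTCTCCGAGTGCAGCTTGTACGGATGT-3′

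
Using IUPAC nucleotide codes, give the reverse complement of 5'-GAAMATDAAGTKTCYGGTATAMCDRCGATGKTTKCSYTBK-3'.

5'-MVARSGMAAMCATCGYHGKTATACCRGAMACTTHATKTTC-3'

Standard pairs A↔T, G↔C; ambiguity codes pair R↔Y, M↔K, S↔S, B↔V, D↔H. Complement (CTTKTAHTTCAMAGRCCATATKGHYGCTACMAAMGSRAVM), then reverse for 5'→3'.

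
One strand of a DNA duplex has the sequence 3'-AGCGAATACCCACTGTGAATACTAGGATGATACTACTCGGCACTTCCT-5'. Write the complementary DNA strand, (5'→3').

The strand is given 3'→5', so its complement runs 5'→3' in the same left-to-right order: pair each base A↔T, G↔C.

5'-TCGCTTATGGGTGACACTTATGATCCTACTATGATGAGCCGTGAAGGA-3'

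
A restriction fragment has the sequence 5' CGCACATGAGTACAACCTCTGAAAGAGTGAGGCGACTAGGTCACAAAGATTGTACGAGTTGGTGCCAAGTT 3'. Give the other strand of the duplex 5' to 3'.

Pairing A↔T and G↔C gives GCGTGTACTCATGTTGGAGACTTTCTCACTCCGCTGATCCAGTGTTTCTAACATGCTCAACCACGGTTCAA, running 3'→5'. Reverse for the 5'→3' convention.

5'-AACTTGGCACCAACTCGTACAATCTTTGTGACCTAGTCGCCTCACTCTTTCAGAGGTTGTACTCATGTGCG-3'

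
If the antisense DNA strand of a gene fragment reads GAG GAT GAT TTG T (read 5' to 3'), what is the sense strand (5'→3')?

The coding strand is complementary and antiparallel to the template: take the complement (A↔T, G↔C) and reverse.

5'-ACAAATCATCCTC-3'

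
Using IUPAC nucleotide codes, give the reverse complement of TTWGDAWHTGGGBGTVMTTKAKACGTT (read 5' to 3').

Standard pairs A↔T, G↔C; ambiguity codes pair M↔K, W↔W, B↔V, D↔H. Complement (AAWCHTWDACCCVCABKAAMTMTGCAA), then reverse for 5'→3'.

5′-AACGTMTMAAKBACVCCCADWTHCWAA-3′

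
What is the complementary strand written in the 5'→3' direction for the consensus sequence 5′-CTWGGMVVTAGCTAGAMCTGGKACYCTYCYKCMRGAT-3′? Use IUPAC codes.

Standard pairs A↔T, G↔C; ambiguity codes pair R↔Y, M↔K, W↔W, V↔B. Complement (GAWCCKBBATCGATCTKGACCMTGRGARGRMGKYCTA), then reverse for 5'→3'.

5′-ATCYKGMRGRAGRGTMCCAGKTCTAGCTABBKCCWAG-3′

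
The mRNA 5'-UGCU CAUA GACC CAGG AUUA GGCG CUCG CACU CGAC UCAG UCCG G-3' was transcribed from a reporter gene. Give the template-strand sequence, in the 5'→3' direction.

5'-CCGGACTGAGTCGAGTGCGAGCGCCTAATCCTGGGTCTATGAGCA-3'

Replace U with T to get the coding DNA strand: TGCTCATAGACCCAGGATTAGGCGCTCGCACTCGACTCAGTCCGG. The template strand is its reverse complement (complement ACGAGTATCTGGGTCCTAATCCGCGAGCGTGAGCTGAGTCAGGCC, then reverse).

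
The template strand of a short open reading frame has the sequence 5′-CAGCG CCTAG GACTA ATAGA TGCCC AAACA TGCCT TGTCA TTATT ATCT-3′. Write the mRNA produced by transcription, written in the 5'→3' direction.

5'-AGAUAAUAAUGACAAGGCAUGUUUGGGCAUCUAUUAGUCCUAGGCGCUG-3'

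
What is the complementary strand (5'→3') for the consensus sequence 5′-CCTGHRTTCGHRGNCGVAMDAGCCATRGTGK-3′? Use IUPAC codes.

Standard pairs A↔T, G↔C; ambiguity codes pair R↔Y, M↔K, D↔H, V↔B, N↔N. Complement (GGACDYAAGCDYCNGCBTKHTCGGTAYCACM), then reverse for 5'→3'.

5′-MCACYATGGCTHKTBCGNCYDCGAAYDCAGG-3′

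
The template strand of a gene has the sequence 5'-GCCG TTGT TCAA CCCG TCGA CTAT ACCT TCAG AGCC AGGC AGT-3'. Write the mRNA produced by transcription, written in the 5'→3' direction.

RNA polymerase reads the template 3'→5' and synthesizes mRNA 5'→3' by base-pairing (A→U, T→A, G↔C). The complement of the template is CGGCAACAAGTTGGGCAGCTGATATGGAAGTCTCGGTCCGTCA; antiparallel, so 5'→3' the coding strand is ACTGCCTGGCTCTGAAGGTATAGTCGACGGGTTGAACAACGGC. Replace T with U for the mRNA.

5′-ACUGCCUGGCUCUGAAGGUAUAGUCGACGGGUUGAACAACGGC-3′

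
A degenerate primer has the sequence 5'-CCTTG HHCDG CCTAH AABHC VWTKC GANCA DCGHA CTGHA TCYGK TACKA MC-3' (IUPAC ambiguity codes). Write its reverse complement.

5'-GKTMGTAMCRGATDCAGTDCGHTGNTCGMAWBGDVTTDTAGGCHGDDCAAGG-3'

Standard pairs A↔T, G↔C; ambiguity codes pair Y↔R, M↔K, W↔W, B↔V, D↔H, N↔N. Complement (GGAACDDGHCGGATDTTVDGBWAMGCTNGTHGCDTGACDTAGRCMATGMTKG), then reverse for 5'→3'.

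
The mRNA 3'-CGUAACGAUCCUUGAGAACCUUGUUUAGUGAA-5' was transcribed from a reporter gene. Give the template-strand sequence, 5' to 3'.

5'-GCATTGCTAGGAACTCTTGGAACAAATCACTT-3'

Written 5'→3' the mRNA is AAGUGAUUUGUUCCAAGAGUUCCUAGCAAUGC, so the coding DNA strand is AAGTGATTTGTTCCAAGAGTTCCTAGCAATGC. The template is its reverse complement.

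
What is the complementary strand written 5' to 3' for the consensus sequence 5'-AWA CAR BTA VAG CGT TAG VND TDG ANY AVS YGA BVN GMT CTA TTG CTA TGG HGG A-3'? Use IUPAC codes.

5′-TCCDCCATAGCAATAGAKCNBVTCRSBTRNTCHAHNBCTAACGCTBTAVYTGTWT-3′

Standard pairs A↔T, G↔C; ambiguity codes pair R↔Y, M↔K, W↔W, S↔S, B↔V, D↔H, N↔N. Complement (TWTGTYVATBTCGCAATCBNHAHCTNRTBSRCTVBNCKAGATAACGATACCDCCT), then reverse for 5'→3'.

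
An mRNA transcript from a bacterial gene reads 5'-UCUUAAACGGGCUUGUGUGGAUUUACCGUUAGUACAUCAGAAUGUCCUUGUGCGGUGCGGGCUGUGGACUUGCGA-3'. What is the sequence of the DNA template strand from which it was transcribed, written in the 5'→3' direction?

Replace U with T to get the coding DNA strand: TCTTAAACGGGCTTGTGTGGATTTACCGTTAGTACATCAGAATGTCCTTGTGCGGTGCGGGCTGTGGACTTGCGA. The template strand is its reverse complement (complement AGAATTTGCCCGAACACACCTAAATGGCAATCATGTAGTCTTACAGGAACACGCCACGCCCGACACCTGAACGCT, then reverse).

5′-TCGCAAGTCCACAGCCCGCACCGCACAAGGACATTCTGATGTACTAACGGTAAATCCACACAAGCCCGTTTAAGA-3′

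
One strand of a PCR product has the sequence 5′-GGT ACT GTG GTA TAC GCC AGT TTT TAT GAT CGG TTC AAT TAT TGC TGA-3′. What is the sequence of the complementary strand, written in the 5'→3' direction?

5'-TCAGCAATAATTGAACCGATCATAAAAACTGGCGTATACCACAGTACC-3'

The complement of GGTACTGTGGTATACGCCAGTTTTTATGATCGGTTCAATTATTGCTGA is CCATGACACCATATGCGGTCAAAAATACTAGCCAAGTTAATAACGACT (A↔T, G↔C). DNA strands are antiparallel, so the complementary strand runs 3'→5'; reversing gives the 5'→3' form.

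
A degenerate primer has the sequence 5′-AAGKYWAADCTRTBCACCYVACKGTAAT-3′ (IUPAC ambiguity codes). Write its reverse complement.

5'-ATTACMGTBRGGTGVAYAGHTTWRMCTT-3'

Standard pairs A↔T, G↔C; ambiguity codes pair R↔Y, K↔M, W↔W, B↔V, D↔H. Complement (TTCMRWTTHGAYAVGTGGRBTGMCATTA), then reverse for 5'→3'.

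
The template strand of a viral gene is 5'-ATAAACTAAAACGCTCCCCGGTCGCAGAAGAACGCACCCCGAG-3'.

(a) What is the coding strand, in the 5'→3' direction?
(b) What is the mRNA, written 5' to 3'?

(a) 5'-CTCGGGGTGCGTTCTTCTGCGACCGGGGAGCGTTTTAGTTTAT-3'
(b) 5'-CUCGGGGUGCGUUCUUCUGCGACCGGGGAGCGUUUUAGUUUAU-3'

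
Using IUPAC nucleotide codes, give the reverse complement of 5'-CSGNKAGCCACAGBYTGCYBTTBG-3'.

5′-CVAAVRGCARVCTGTGGCTMNCSG-3′

Standard pairs A↔T, G↔C; ambiguity codes pair Y↔R, K↔M, S↔S, B↔V, N↔N. Complement (GSCNMTCGGTGTCVRACGRVAAVC), then reverse for 5'→3'.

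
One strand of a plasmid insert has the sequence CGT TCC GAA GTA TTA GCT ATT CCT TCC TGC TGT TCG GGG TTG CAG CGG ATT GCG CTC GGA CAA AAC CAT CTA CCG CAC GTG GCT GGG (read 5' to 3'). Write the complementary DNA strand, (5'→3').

The complement of CGTTCCGAAGTATTAGCTATTCCTTCCTGCTGTTCGGGGTTGCAGCGGATTGCGCTCGGACAAAACCATCTACCGCACGTGGCTGGG is GCAAGGCTTCATAATCGATAAGGAAGGACGACAAGCCCCAACGTCGCCTAACGCGAGCCTGTTTTGGTAGATGGCGTGCACCGACCC (A↔T, G↔C). DNA strands are antiparallel, so the complementary strand runs 3'→5'; reversing gives the 5'→3' form.

5'-CCCAGCCACGTGCGGTAGATGGTTTTGTCCGAGCGCAATCCGCTGCAACCCCGAACAGCAGGAAGGAATAGCTAATACTTCGGAACG-3'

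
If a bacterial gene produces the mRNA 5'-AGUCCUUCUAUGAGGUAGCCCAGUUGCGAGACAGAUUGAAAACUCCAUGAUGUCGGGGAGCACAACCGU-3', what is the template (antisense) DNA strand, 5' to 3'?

Replace U with T to get the coding DNA strand: AGTCCTTCTATGAGGTAGCCCAGTTGCGAGACAGATTGAAAACTCCATGATGTCGGGGAGCACAACCGT. The template strand is its reverse complement (complement TCAGGAAGATACTCCATCGGGTCAACGCTCTGTCTAACTTTTGAGGTACTACAGCCCCTCGTGTTGGCA, then reverse).

5'-ACGGTTGTGCTCCCCGACATCATGGAGTTTTCAATCTGTCTCGCAACTGGGCTACCTCATAGAAGGACT-3'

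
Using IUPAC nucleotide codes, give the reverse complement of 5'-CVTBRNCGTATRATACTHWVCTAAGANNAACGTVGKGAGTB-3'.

Standard pairs A↔T, G↔C; ambiguity codes pair R↔Y, K↔M, W↔W, B↔V, H↔D, N↔N. Complement (GBAVYNGCATAYTATGADWBGATTCTNNTTGCABCMCTCAV), then reverse for 5'→3'.

5'-VACTCMCBACGTTNNTCTTAGBWDAGTATYATACGNYVABG-3'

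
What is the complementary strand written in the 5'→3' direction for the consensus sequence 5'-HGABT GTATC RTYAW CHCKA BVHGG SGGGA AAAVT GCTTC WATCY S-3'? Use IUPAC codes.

Standard pairs A↔T, G↔C; ambiguity codes pair R↔Y, K↔M, W↔W, S↔S, B↔V, H↔D. Complement (DCTVACATAGYARTWGDGMTVBDCCSCCCTTTTBACGAAGWTAGRS), then reverse for 5'→3'.

5'-SRGATWGAAGCABTTTTCCCSCCDBVTMGDGWTRAYGATACAVTCD-3'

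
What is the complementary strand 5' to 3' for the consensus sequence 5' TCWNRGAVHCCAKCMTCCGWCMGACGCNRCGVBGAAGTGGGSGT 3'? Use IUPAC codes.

5'-ACSCCCACTTCVBCGYNGCGTCKGWCGGAKGMTGGDBTCYNWGA-3'

Standard pairs A↔T, G↔C; ambiguity codes pair R↔Y, M↔K, W↔W, S↔S, B↔V, H↔D, N↔N. Complement (AGWNYCTBDGGTMGKAGGCWGKCTGCGNYGCBVCTTCACCCSCA), then reverse for 5'→3'.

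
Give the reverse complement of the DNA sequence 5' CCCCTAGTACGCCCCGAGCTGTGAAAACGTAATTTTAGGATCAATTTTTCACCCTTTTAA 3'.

5'-TTAAAAGGGTGAAAAATTGATCCTAAAATTACGTTTTCACAGCTCGGGGCGTACTAGGGG-3'

Complement each base (A↔T, G↔C): GGGGATCATGCGGGGCTCGACACTTTTGCATTAAAATCCTAGTTAAAAAGTGGGAAAATT. Then reverse.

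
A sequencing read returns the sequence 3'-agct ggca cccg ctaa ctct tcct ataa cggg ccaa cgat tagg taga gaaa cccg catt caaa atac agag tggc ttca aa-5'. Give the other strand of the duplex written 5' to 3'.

The strand is given 3'→5', so its complement runs 5'→3' in the same left-to-right order: pair each base A↔T, G↔C.

5'-TCGACCGTGGGCGATTGAGAAGGATATTGCCCGGTTGCTAATCCATCTCTTTGGGCGTAAGTTTTATGTCTCACCGAAGTTT-3'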